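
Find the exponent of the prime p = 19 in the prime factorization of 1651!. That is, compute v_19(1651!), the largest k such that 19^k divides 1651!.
v_19(1651!) = 90

Legendre's formula: v_p(n!) = Σ_{k ≥ 1} ⌊n / p^k⌋. For p = 19, n = 1651, the terms are:
  ⌊1651/19^1⌋ = ⌊1651/19⌋ = 86
  ⌊1651/19^2⌋ = ⌊1651/361⌋ = 4
(the next term ⌊1651/19^3⌋ = 0, terminating the sum). Summing: v_19(1651!) = 86 + 4 = 90.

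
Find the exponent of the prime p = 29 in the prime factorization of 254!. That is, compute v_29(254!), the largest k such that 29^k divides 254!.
v_29(254!) = 8

Legendre's formula: v_p(n!) = Σ_{k ≥ 1} ⌊n / p^k⌋. For p = 29, n = 254, the terms are:
  ⌊254/29^1⌋ = ⌊254/29⌋ = 8
(the next term ⌊254/29^2⌋ = 0, terminating the sum). Summing: v_29(254!) = 8 = 8.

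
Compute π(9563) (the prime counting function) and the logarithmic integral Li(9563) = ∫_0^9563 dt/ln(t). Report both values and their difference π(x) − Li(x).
π(9563) = 1183;  Li(9563) ≈ 1198.58;  π(x) − Li(x) ≈ -15.58.

Direct count of primes ≤ 9563 gives π(9563) = 1183. Numerical evaluation of the logarithmic integral gives Li(9563) ≈ 1198.58. The difference π(x) − Li(x) ≈ -15.58 is typically negative for small/moderate x (Li(x) overestimates), though Littlewood's theorem shows this sign changes infinitely often.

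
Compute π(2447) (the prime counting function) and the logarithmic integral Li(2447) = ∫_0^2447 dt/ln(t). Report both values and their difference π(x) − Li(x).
π(2447) = 363;  Li(2447) ≈ 372.83;  π(x) − Li(x) ≈ -9.83.

Direct count of primes ≤ 2447 gives π(2447) = 363. Numerical evaluation of the logarithmic integral gives Li(2447) ≈ 372.83. The difference π(x) − Li(x) ≈ -9.83 is typically negative for small/moderate x (Li(x) overestimates), though Littlewood's theorem shows this sign changes infinitely often.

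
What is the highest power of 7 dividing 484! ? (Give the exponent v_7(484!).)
v_7(484!) = 79

Legendre's formula: v_p(n!) = Σ_{k ≥ 1} ⌊n / p^k⌋. For p = 7, n = 484, the terms are:
  ⌊484/7^1⌋ = ⌊484/7⌋ = 69
  ⌊484/7^2⌋ = ⌊484/49⌋ = 9
  ⌊484/7^3⌋ = ⌊484/343⌋ = 1
(the next term ⌊484/7^4⌋ = 0, terminating the sum). Summing: v_7(484!) = 69 + 9 + 1 = 79.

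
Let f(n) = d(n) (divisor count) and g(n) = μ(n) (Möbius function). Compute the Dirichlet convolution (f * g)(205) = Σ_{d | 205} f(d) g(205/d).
(d * μ)(205) = 1

Divisors of 205: [1, 5, 41, 205]. For each d | 205:
  d = 1: d(1) · μ(205/1) = 1 · 1 = 1
  d = 5: d(5) · μ(205/5) = 2 · -1 = -2
  d = 41: d(41) · μ(205/41) = 2 · -1 = -2
  d = 205: d(205) · μ(205/205) = 4 · 1 = 4
Summing: (d * μ)(205) = 1 + -2 + -2 + 4 = 1.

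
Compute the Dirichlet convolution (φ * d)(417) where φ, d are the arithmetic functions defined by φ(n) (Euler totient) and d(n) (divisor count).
(φ * d)(417) = 560

Divisors of 417: [1, 3, 139, 417]. For each d | 417:
  d = 1: φ(1) · d(417/1) = 1 · 4 = 4
  d = 3: φ(3) · d(417/3) = 2 · 2 = 4
  d = 139: φ(139) · d(417/139) = 138 · 2 = 276
  d = 417: φ(417) · d(417/417) = 276 · 1 = 276
Summing: (φ * d)(417) = 4 + 4 + 276 + 276 = 560.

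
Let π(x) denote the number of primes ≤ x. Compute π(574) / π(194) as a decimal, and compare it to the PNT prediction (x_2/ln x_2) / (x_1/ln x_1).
π(574)/π(194) = 105/44 ≈ 2.3864;  PNT prediction ≈ 2.4535.

π(194) = 44 and π(574) = 105, so π(574)/π(194) ≈ 2.3864. The PNT-predicted ratio is (574/ln(574)) / (194/ln(194)) ≈ 2.4535. The two agree to within a few percent, as expected.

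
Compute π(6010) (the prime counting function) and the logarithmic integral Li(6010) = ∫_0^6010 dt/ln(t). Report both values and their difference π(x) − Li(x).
π(6010) = 784;  Li(6010) ≈ 801.56;  π(x) − Li(x) ≈ -17.56.

Direct count of primes ≤ 6010 gives π(6010) = 784. Numerical evaluation of the logarithmic integral gives Li(6010) ≈ 801.56. The difference π(x) − Li(x) ≈ -17.56 is typically negative for small/moderate x (Li(x) overestimates), though Littlewood's theorem shows this sign changes infinitely often.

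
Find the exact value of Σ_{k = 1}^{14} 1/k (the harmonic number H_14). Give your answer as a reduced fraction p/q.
H_14 = 1171733/360360

Direct summation: H_14 = 1 + 1/2 + ... + 1/14. The least common denominator is lcm(1, ..., 14) = 360360; over this denominator the numerator is 360360 + 180180 + 120120 + 90090 + 72072 + 60060 + 51480 + 45045 + 40040 + 36036 + 32760 + 30030 + 27720 + 25740 = 1171733, so H_14 = 1171733/360360 (already in lowest terms) ≈ 3.25156. (The PNT-adjacent estimate ln(14) + γ ≈ 3.21627 matches within O(1/n).)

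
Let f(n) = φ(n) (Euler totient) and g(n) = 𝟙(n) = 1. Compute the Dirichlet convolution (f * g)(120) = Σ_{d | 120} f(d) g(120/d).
(φ * 𝟙)(120) = 120

Divisors of 120: [1, 2, 3, 4, 5, 6, 8, 10, 12, 15, 20, 24, 30, 40, 60, 120]. For each d | 120:
  d = 1: φ(1) · 𝟙(120/1) = 1 · 1 = 1
  d = 2: φ(2) · 𝟙(120/2) = 1 · 1 = 1
  d = 3: φ(3) · 𝟙(120/3) = 2 · 1 = 2
  d = 4: φ(4) · 𝟙(120/4) = 2 · 1 = 2
  d = 5: φ(5) · 𝟙(120/5) = 4 · 1 = 4
  d = 6: φ(6) · 𝟙(120/6) = 2 · 1 = 2
  d = 8: φ(8) · 𝟙(120/8) = 4 · 1 = 4
  d = 10: φ(10) · 𝟙(120/10) = 4 · 1 = 4
  d = 12: φ(12) · 𝟙(120/12) = 4 · 1 = 4
  d = 15: φ(15) · 𝟙(120/15) = 8 · 1 = 8
  d = 20: φ(20) · 𝟙(120/20) = 8 · 1 = 8
  d = 24: φ(24) · 𝟙(120/24) = 8 · 1 = 8
  d = 30: φ(30) · 𝟙(120/30) = 8 · 1 = 8
  d = 40: φ(40) · 𝟙(120/40) = 16 · 1 = 16
  d = 60: φ(60) · 𝟙(120/60) = 16 · 1 = 16
  d = 120: φ(120) · 𝟙(120/120) = 32 · 1 = 32
Summing: (φ * 𝟙)(120) = 1 + 1 + 2 + 2 + 4 + 2 + 4 + 4 + 4 + 8 + 8 + 8 + 8 + 16 + 16 + 32 = 120.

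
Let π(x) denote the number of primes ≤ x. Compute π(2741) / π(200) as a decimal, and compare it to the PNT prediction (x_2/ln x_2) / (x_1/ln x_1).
π(2741)/π(200) = 400/46 ≈ 8.6957;  PNT prediction ≈ 9.1729.

π(200) = 46 and π(2741) = 400, so π(2741)/π(200) ≈ 8.6957. The PNT-predicted ratio is (2741/ln(2741)) / (200/ln(200)) ≈ 9.1729. The two agree to within a few percent, as expected.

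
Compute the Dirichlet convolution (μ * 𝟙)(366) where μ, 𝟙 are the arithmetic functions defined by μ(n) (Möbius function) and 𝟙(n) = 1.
(μ * 𝟙)(366) = 0

Divisors of 366: [1, 2, 3, 6, 61, 122, 183, 366]. For each d | 366:
  d = 1: μ(1) · 𝟙(366/1) = 1 · 1 = 1
  d = 2: μ(2) · 𝟙(366/2) = -1 · 1 = -1
  d = 3: μ(3) · 𝟙(366/3) = -1 · 1 = -1
  d = 6: μ(6) · 𝟙(366/6) = 1 · 1 = 1
  d = 61: μ(61) · 𝟙(366/61) = -1 · 1 = -1
  d = 122: μ(122) · 𝟙(366/122) = 1 · 1 = 1
  d = 183: μ(183) · 𝟙(366/183) = 1 · 1 = 1
  d = 366: μ(366) · 𝟙(366/366) = -1 · 1 = -1
Summing: (μ * 𝟙)(366) = 1 + -1 + -1 + 1 + -1 + 1 + 1 + -1 = 0.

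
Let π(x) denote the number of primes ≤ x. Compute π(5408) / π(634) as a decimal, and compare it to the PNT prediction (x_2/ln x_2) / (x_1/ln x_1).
π(5408)/π(634) = 713/115 ≈ 6.2000;  PNT prediction ≈ 6.4028.

π(634) = 115 and π(5408) = 713, so π(5408)/π(634) ≈ 6.2000. The PNT-predicted ratio is (5408/ln(5408)) / (634/ln(634)) ≈ 6.4028. The two agree to within a few percent, as expected.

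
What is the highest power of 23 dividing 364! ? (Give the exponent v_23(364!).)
v_23(364!) = 15

Legendre's formula: v_p(n!) = Σ_{k ≥ 1} ⌊n / p^k⌋. For p = 23, n = 364, the terms are:
  ⌊364/23^1⌋ = ⌊364/23⌋ = 15
(the next term ⌊364/23^2⌋ = 0, terminating the sum). Summing: v_23(364!) = 15 = 15.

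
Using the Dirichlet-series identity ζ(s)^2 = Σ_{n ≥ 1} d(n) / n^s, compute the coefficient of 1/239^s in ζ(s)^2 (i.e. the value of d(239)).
d(239) = 2

ζ(s)^2 = (Σ 1/m^s)(Σ 1/k^s). The coefficient of 1/n^s in the product is the number of ordered pairs (m, k) with mk = n, which equals d(n). For n = 239, divisors are [1, 239], so d(239) = 2.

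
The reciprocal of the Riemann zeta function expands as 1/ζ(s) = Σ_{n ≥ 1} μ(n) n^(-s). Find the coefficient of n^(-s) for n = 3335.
μ(3335) = -1

Factor n = 3335 = 5 · 23 · 29. μ(n) = 0 if any exponent ≥ 2 (not squarefree); otherwise μ(n) = (−1)^{ω(n)} where ω(n) is the number of distinct prime factors. Applying: μ(3335) = -1.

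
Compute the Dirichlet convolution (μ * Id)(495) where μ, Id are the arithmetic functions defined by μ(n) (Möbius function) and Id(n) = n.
(μ * Id)(495) = 240

Divisors of 495: [1, 3, 5, 9, 11, 15, 33, 45, 55, 99, 165, 495]. For each d | 495:
  d = 1: μ(1) · Id(495/1) = 1 · 495 = 495
  d = 3: μ(3) · Id(495/3) = -1 · 165 = -165
  d = 5: μ(5) · Id(495/5) = -1 · 99 = -99
  d = 9: μ(9) · Id(495/9) = 0 · 55 = 0
  d = 11: μ(11) · Id(495/11) = -1 · 45 = -45
  d = 15: μ(15) · Id(495/15) = 1 · 33 = 33
  d = 33: μ(33) · Id(495/33) = 1 · 15 = 15
  d = 45: μ(45) · Id(495/45) = 0 · 11 = 0
  d = 55: μ(55) · Id(495/55) = 1 · 9 = 9
  d = 99: μ(99) · Id(495/99) = 0 · 5 = 0
  d = 165: μ(165) · Id(495/165) = -1 · 3 = -3
  d = 495: μ(495) · Id(495/495) = 0 · 1 = 0
Summing: (μ * Id)(495) = 495 + -165 + -99 + 0 + -45 + 33 + 15 + 0 + 9 + 0 + -3 + 0 = 240.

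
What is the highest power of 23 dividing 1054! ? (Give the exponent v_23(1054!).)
v_23(1054!) = 46

Legendre's formula: v_p(n!) = Σ_{k ≥ 1} ⌊n / p^k⌋. For p = 23, n = 1054, the terms are:
  ⌊1054/23^1⌋ = ⌊1054/23⌋ = 45
  ⌊1054/23^2⌋ = ⌊1054/529⌋ = 1
(the next term ⌊1054/23^3⌋ = 0, terminating the sum). Summing: v_23(1054!) = 45 + 1 = 46.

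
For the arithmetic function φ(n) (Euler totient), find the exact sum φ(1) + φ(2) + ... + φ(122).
Σ_{n ≤ 122} φ(n) = 4556

Compute φ(n) for each 1 ≤ n ≤ 122: φ(1) = 1, φ(2) = 1, φ(3) = 2, φ(4) = 2, φ(5) = 4, φ(6) = 2, φ(7) = 6, φ(8) = 4, φ(9) = 6, φ(10) = 4, φ(11) = 10, φ(12) = 4, φ(13) = 12, φ(14) = 6, φ(15) = 8, φ(16) = 8, φ(17) = 16, φ(18) = 6, φ(19) = 18, φ(20) = 8, φ(21) = 12, φ(22) = 10, φ(23) = 22, φ(24) = 8, φ(25) = 20, φ(26) = 12, φ(27) = 18, φ(28) = 12, φ(29) = 28, φ(30) = 8, φ(31) = 30, φ(32) = 16, φ(33) = 20, φ(34) = 16, φ(35) = 24, φ(36) = 12, φ(37) = 36, φ(38) = 18, φ(39) = 24, φ(40) = 16, φ(41) = 40, φ(42) = 12, φ(43) = 42, φ(44) = 20, φ(45) = 24, φ(46) = 22, φ(47) = 46, φ(48) = 16, φ(49) = 42, φ(50) = 20, φ(51) = 32, φ(52) = 24, φ(53) = 52, φ(54) = 18, φ(55) = 40, φ(56) = 24, φ(57) = 36, φ(58) = 28, φ(59) = 58, φ(60) = 16, φ(61) = 60, φ(62) = 30, φ(63) = 36, φ(64) = 32, φ(65) = 48, φ(66) = 20, φ(67) = 66, φ(68) = 32, φ(69) = 44, φ(70) = 24, φ(71) = 70, φ(72) = 24, φ(73) = 72, φ(74) = 36, φ(75) = 40, φ(76) = 36, φ(77) = 60, φ(78) = 24, φ(79) = 78, φ(80) = 32, φ(81) = 54, φ(82) = 40, φ(83) = 82, φ(84) = 24, φ(85) = 64, φ(86) = 42, φ(87) = 56, φ(88) = 40, φ(89) = 88, φ(90) = 24, φ(91) = 72, φ(92) = 44, φ(93) = 60, φ(94) = 46, φ(95) = 72, φ(96) = 32, φ(97) = 96, φ(98) = 42, φ(99) = 60, φ(100) = 40, φ(101) = 100, φ(102) = 32, φ(103) = 102, φ(104) = 48, φ(105) = 48, φ(106) = 52, φ(107) = 106, φ(108) = 36, φ(109) = 108, φ(110) = 40, φ(111) = 72, φ(112) = 48, φ(113) = 112, φ(114) = 36, φ(115) = 88, φ(116) = 56, φ(117) = 72, φ(118) = 58, φ(119) = 96, φ(120) = 32, φ(121) = 110, φ(122) = 60. Summing all 122 values: 4556. (Average order: Σ_{n ≤ x} φ(n) ~ (3/π²) x². For x = 122, (3/π²)·122² ≈ 4524.19.)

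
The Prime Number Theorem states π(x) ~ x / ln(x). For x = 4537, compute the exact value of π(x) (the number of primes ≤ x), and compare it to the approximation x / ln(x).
π(4537) = 615;  x/ln(x) ≈ 538.83;  relative error ≈ 12.38%.

Directly count primes up to 4537: π(4537) = 615. The PNT approximation gives 4537/ln(4537) ≈ 4537/8.42002 ≈ 538.83. Relative error (π(x) − x/ln(x)) / π(x) ≈ 12.38%; the approximation is known to undercount slightly (Li(x) is a better estimate).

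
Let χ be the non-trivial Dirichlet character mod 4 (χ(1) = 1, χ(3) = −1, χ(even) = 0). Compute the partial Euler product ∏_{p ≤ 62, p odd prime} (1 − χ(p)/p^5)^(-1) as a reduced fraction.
∏ = 478212334295798677259125227573990358291095208018494528428976877948999059062284551009530475199/480056794509206891424767146601704797711651986953735424570384919662551238689346859653136384000

The odd primes p ≤ 62 are [3, 5, 7, 11, 13, 17, 19, 23, 29, 31, 37, 41, 43, 47, 53, 59, 61]. For each, χ(p) = 1 if p ≡ 1 mod 4, χ(p) = −1 if p ≡ 3 mod 4. Taking (1 − χ(p)/p^5)^(-1) = p^5/(p^5 − χ(p)): (1 − (-1)/3^5)^(-1) · (1 − (1)/5^5)^(-1) · (1 − (-1)/7^5)^(-1) · (1 − (-1)/11^5)^(-1) · (1 − (1)/13^5)^(-1) · (1 − (1)/17^5)^(-1) · (1 − (-1)/19^5)^(-1) · (1 − (-1)/23^5)^(-1) · (1 − (1)/29^5)^(-1) · (1 − (-1)/31^5)^(-1) · (1 − (1)/37^5)^(-1) · (1 − (1)/41^5)^(-1) · (1 − (-1)/43^5)^(-1) · (1 − (-1)/47^5)^(-1) · (1 − (1)/53^5)^(-1) · (1 − (-1)/59^5)^(-1) · (1 − (1)/61^5)^(-1) = 478212334295798677259125227573990358291095208018494528428976877948999059062284551009530475199/480056794509206891424767146601704797711651986953735424570384919662551238689346859653136384000.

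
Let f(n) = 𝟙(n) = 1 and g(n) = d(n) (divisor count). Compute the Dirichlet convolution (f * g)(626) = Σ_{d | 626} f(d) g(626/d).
(𝟙 * d)(626) = 9

Divisors of 626: [1, 2, 313, 626]. For each d | 626:
  d = 1: 𝟙(1) · d(626/1) = 1 · 4 = 4
  d = 2: 𝟙(2) · d(626/2) = 1 · 2 = 2
  d = 313: 𝟙(313) · d(626/313) = 1 · 2 = 2
  d = 626: 𝟙(626) · d(626/626) = 1 · 1 = 1
Summing: (𝟙 * d)(626) = 4 + 2 + 2 + 1 = 9.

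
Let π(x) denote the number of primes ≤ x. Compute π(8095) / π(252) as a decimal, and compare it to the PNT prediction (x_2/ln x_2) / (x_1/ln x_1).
π(8095)/π(252) = 1018/54 ≈ 18.8519;  PNT prediction ≈ 19.7380.

π(252) = 54 and π(8095) = 1018, so π(8095)/π(252) ≈ 18.8519. The PNT-predicted ratio is (8095/ln(8095)) / (252/ln(252)) ≈ 19.7380. The two agree to within a few percent, as expected.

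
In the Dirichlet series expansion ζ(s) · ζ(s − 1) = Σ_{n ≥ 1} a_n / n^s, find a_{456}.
σ(456) = 1200

In the product (Σ m^0/m^s)(Σ k / k^s) = Σ (Σ_{d | n} d) / n^s, the coefficient of 1/n^s is σ(n) = Σ_{d | n} d. For n = 456, divisors are [1, 2, 3, 4, 6, 8, 12, 19, 24, 38, 57, 76, 114, 152, 228, 456]; summing: σ(456) = 1200.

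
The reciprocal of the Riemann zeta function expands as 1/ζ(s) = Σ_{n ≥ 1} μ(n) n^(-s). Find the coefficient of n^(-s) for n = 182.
μ(182) = -1

Factor n = 182 = 2 · 7 · 13. μ(n) = 0 if any exponent ≥ 2 (not squarefree); otherwise μ(n) = (−1)^{ω(n)} where ω(n) is the number of distinct prime factors. Applying: μ(182) = -1.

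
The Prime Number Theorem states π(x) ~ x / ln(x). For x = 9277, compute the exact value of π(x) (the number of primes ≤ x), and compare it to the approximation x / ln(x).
π(9277) = 1148;  x/ln(x) ≈ 1015.51;  relative error ≈ 11.54%.

Directly count primes up to 9277: π(9277) = 1148. The PNT approximation gives 9277/ln(9277) ≈ 9277/9.13529 ≈ 1015.51. Relative error (π(x) − x/ln(x)) / π(x) ≈ 11.54%; the approximation is known to undercount slightly (Li(x) is a better estimate).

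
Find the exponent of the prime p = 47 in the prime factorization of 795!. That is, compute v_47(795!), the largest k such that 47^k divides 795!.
v_47(795!) = 16

Legendre's formula: v_p(n!) = Σ_{k ≥ 1} ⌊n / p^k⌋. For p = 47, n = 795, the terms are:
  ⌊795/47^1⌋ = ⌊795/47⌋ = 16
(the next term ⌊795/47^2⌋ = 0, terminating the sum). Summing: v_47(795!) = 16 = 16.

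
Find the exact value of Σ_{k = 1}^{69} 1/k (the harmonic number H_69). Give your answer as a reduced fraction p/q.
H_69 = 42409610330030873613929048033/8801320137209899102584580800

Direct summation: H_69 = 1 + 1/2 + ... + 1/69. The least common denominator is lcm(1, ..., 69) = 79211881234889091923261227200; over this denominator the numerator is 79211881234889091923261227200 + 39605940617444545961630613600 + 26403960411629697307753742400 + 19802970308722272980815306800 + 15842376246977818384652245440 + 13201980205814848653876871200 + 11315983033555584560465889600 + 9901485154361136490407653400 + 8801320137209899102584580800 + 7921188123488909192326122720 + 7201080112262644720296475200 + 6600990102907424326938435600 + 6093221633453007071020094400 + 5657991516777792280232944800 + 5280792082325939461550748480 + 4950742577180568245203826700 + 4659522425581711289603601600 + 4400660068604949551292290400 + 4169046380783636417013748800 + 3960594061744454596163061360 + 3771994344518528186821963200 + 3600540056131322360148237600 + 3443994836299525735793966400 + 3300495051453712163469217800 + 3168475249395563676930449088 + 3046610816726503535510047200 + 2933773379069966367528193600 + 2828995758388896140116472400 + 2731444180513416962871076800 + 2640396041162969730775374240 + 2555221975319002965266491200 + 2475371288590284122601913350 + 2400360037420881573432158400 + 2329761212790855644801800800 + 2263196606711116912093177920 + 2200330034302474775646145200 + 2140861654997002484412465600 + 2084523190391818208506874400 + 2031073877817669023673364800 + 1980297030872227298081530680 + 1931997103289977851786859200 + 1885997172259264093410981600 + 1842136772904397486587470400 + 1800270028065661180074118800 + 1760264027441979820516916160 + 1721997418149762867896983200 + 1685359175210406211133217600 + 1650247525726856081734608900 + 1616569004793654937209412800 + 1584237624697781838465224544 + 1553174141860570429867867200 + 1523305408363251767755023600 + 1494563796884699847608702400 + 1466886689534983183764096800 + 1440216022452528944059295040 + 1414497879194448070058236200 + 1389682126927878805671249600 + 1365722090256708481435538400 + 1342574258218459185140020800 + 1320198020581484865387687120 + 1298555430080149047922315200 + 1277610987659501482633245600 + 1257331448172842728940654400 + 1237685644295142061300956675 + 1218644326690601414204018880 + 1200180018710440786716079200 + 1182266884102822267511361600 + 1164880606395427822400900400 + 1147998278766508578597988800 = 381686492970277862525361432297, so H_69 = 381686492970277862525361432297/79211881234889091923261227200; reducing by gcd(381686492970277862525361432297, 79211881234889091923261227200) = 9 gives 42409610330030873613929048033/8801320137209899102584580800 ≈ 4.81855. (The PNT-adjacent estimate ln(69) + γ ≈ 4.81132 matches within O(1/n).)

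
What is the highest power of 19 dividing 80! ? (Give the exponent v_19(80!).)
v_19(80!) = 4

Legendre's formula: v_p(n!) = Σ_{k ≥ 1} ⌊n / p^k⌋. For p = 19, n = 80, the terms are:
  ⌊80/19^1⌋ = ⌊80/19⌋ = 4
(the next term ⌊80/19^2⌋ = 0, terminating the sum). Summing: v_19(80!) = 4 = 4.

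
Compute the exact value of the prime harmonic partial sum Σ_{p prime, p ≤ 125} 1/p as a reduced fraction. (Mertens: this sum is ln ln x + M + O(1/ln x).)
Σ 1/p = 58472171373748331322981543916880425472323867753/31610054640417607788145206291543662493274686990

π(125) = 30, so the primes ≤ 125 are [2, 3, 5, 7, 11, 13, 17, 19, 23, 29, 31, 37, 41, 43, 47, 53, 59, 61, 67, 71, 73, 79, 83, 89, 97, 101, 103, 107, 109, 113]. Summing 1/p over these primes: 58472171373748331322981543916880425472323867753/31610054640417607788145206291543662493274686990 ≈ 1.8498. Mertens estimate ln ln(125) + 0.2615 ≈ 1.8360.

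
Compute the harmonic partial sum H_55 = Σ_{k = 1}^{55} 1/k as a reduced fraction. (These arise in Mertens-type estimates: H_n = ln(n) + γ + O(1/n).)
H_55 = 251499286680120823312889/54749786241679275146400

Direct summation: H_55 = 1 + 1/2 + ... + 1/55. The least common denominator is lcm(1, ..., 55) = 164249358725037825439200; over this denominator the numerator is 164249358725037825439200 + 82124679362518912719600 + 54749786241679275146400 + 41062339681259456359800 + 32849871745007565087840 + 27374893120839637573200 + 23464194103576832205600 + 20531169840629728179900 + 18249928747226425048800 + 16424935872503782543920 + 14931759884094347767200 + 13687446560419818786600 + 12634566055772140418400 + 11732097051788416102800 + 10949957248335855029280 + 10265584920314864089950 + 9661726983825754437600 + 9124964373613212524400 + 8644703090791464496800 + 8212467936251891271960 + 7821398034525610735200 + 7465879942047173883600 + 7141276466305992410400 + 6843723280209909393300 + 6569974349001513017568 + 6317283027886070209200 + 6083309582408808349600 + 5866048525894208051400 + 5663770990518545704800 + 5474978624167927514640 + 5298366410485091143200 + 5132792460157432044975 + 4977253294698115922400 + 4830863491912877218800 + 4692838820715366441120 + 4562482186806606262200 + 4439171857433454741600 + 4322351545395732248400 + 4211522018590713472800 + 4106233968125945635980 + 4006081920122873791200 + 3910699017262805367600 + 3819752528489251754400 + 3732939971023586941800 + 3649985749445285009760 + 3570638233152996205200 + 3494667206915698413600 + 3421861640104954696650 + 3352027729082404600800 + 3284987174500756508784 + 3220575661275251479200 + 3158641513943035104600 + 3099044504245996706400 + 3041654791204404174800 + 2986351976818869553440 = 754497860040362469938667, so H_55 = 754497860040362469938667/164249358725037825439200; reducing by gcd(754497860040362469938667, 164249358725037825439200) = 3 gives 251499286680120823312889/54749786241679275146400 ≈ 4.59361. (The PNT-adjacent estimate ln(55) + γ ≈ 4.58455 matches within O(1/n).)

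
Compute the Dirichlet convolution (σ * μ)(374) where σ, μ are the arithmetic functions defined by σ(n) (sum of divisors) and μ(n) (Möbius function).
(σ * μ)(374) = 374

Divisors of 374: [1, 2, 11, 17, 22, 34, 187, 374]. For each d | 374:
  d = 1: σ(1) · μ(374/1) = 1 · -1 = -1
  d = 2: σ(2) · μ(374/2) = 3 · 1 = 3
  d = 11: σ(11) · μ(374/11) = 12 · 1 = 12
  d = 17: σ(17) · μ(374/17) = 18 · 1 = 18
  d = 22: σ(22) · μ(374/22) = 36 · -1 = -36
  d = 34: σ(34) · μ(374/34) = 54 · -1 = -54
  d = 187: σ(187) · μ(374/187) = 216 · -1 = -216
  d = 374: σ(374) · μ(374/374) = 648 · 1 = 648
Summing: (σ * μ)(374) = -1 + 3 + 12 + 18 + -36 + -54 + -216 + 648 = 374.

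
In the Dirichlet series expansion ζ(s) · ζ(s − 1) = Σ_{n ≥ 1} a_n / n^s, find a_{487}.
σ(487) = 488

In the product (Σ m^0/m^s)(Σ k / k^s) = Σ (Σ_{d | n} d) / n^s, the coefficient of 1/n^s is σ(n) = Σ_{d | n} d. For n = 487, divisors are [1, 487]; summing: σ(487) = 488.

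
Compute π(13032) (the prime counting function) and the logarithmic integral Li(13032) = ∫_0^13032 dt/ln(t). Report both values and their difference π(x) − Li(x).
π(13032) = 1551;  Li(13032) ≈ 1570.49;  π(x) − Li(x) ≈ -19.49.

Direct count of primes ≤ 13032 gives π(13032) = 1551. Numerical evaluation of the logarithmic integral gives Li(13032) ≈ 1570.49. The difference π(x) − Li(x) ≈ -19.49 is typically negative for small/moderate x (Li(x) overestimates), though Littlewood's theorem shows this sign changes infinitely often.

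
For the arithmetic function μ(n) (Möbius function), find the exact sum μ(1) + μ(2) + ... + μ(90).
Σ_{n ≤ 90} μ(n) = -2

Compute μ(n) for each 1 ≤ n ≤ 90: μ(1) = 1, μ(2) = -1, μ(3) = -1, μ(4) = 0, μ(5) = -1, μ(6) = 1, μ(7) = -1, μ(8) = 0, μ(9) = 0, μ(10) = 1, μ(11) = -1, μ(12) = 0, μ(13) = -1, μ(14) = 1, μ(15) = 1, μ(16) = 0, μ(17) = -1, μ(18) = 0, μ(19) = -1, μ(20) = 0, μ(21) = 1, μ(22) = 1, μ(23) = -1, μ(24) = 0, μ(25) = 0, μ(26) = 1, μ(27) = 0, μ(28) = 0, μ(29) = -1, μ(30) = -1, μ(31) = -1, μ(32) = 0, μ(33) = 1, μ(34) = 1, μ(35) = 1, μ(36) = 0, μ(37) = -1, μ(38) = 1, μ(39) = 1, μ(40) = 0, μ(41) = -1, μ(42) = -1, μ(43) = -1, μ(44) = 0, μ(45) = 0, μ(46) = 1, μ(47) = -1, μ(48) = 0, μ(49) = 0, μ(50) = 0, μ(51) = 1, μ(52) = 0, μ(53) = -1, μ(54) = 0, μ(55) = 1, μ(56) = 0, μ(57) = 1, μ(58) = 1, μ(59) = -1, μ(60) = 0, μ(61) = -1, μ(62) = 1, μ(63) = 0, μ(64) = 0, μ(65) = 1, μ(66) = -1, μ(67) = -1, μ(68) = 0, μ(69) = 1, μ(70) = -1, μ(71) = -1, μ(72) = 0, μ(73) = -1, μ(74) = 1, μ(75) = 0, μ(76) = 0, μ(77) = 1, μ(78) = -1, μ(79) = -1, μ(80) = 0, μ(81) = 0, μ(82) = 1, μ(83) = -1, μ(84) = 0, μ(85) = 1, μ(86) = 1, μ(87) = 1, μ(88) = 0, μ(89) = -1, μ(90) = 0. Summing all 90 values: -2. (Mertens function M(x) = Σ_{n ≤ x} μ(n); on average M(x) should be small (PNT ⟺ M(x) = o(x)).)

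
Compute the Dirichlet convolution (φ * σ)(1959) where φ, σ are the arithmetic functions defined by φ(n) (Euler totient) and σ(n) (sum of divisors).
(φ * σ)(1959) = 7836

Divisors of 1959: [1, 3, 653, 1959]. For each d | 1959:
  d = 1: φ(1) · σ(1959/1) = 1 · 2616 = 2616
  d = 3: φ(3) · σ(1959/3) = 2 · 654 = 1308
  d = 653: φ(653) · σ(1959/653) = 652 · 4 = 2608
  d = 1959: φ(1959) · σ(1959/1959) = 1304 · 1 = 1304
Summing: (φ * σ)(1959) = 2616 + 1308 + 2608 + 1304 = 7836.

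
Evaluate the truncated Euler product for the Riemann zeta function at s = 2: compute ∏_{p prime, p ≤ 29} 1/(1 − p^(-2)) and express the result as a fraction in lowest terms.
∏ = 86285158710179/52836150804480

The primes p ≤ 29 are [2, 3, 5, 7, 11, 13, 17, 19, 23, 29]. For each prime, (1 − 1/p^2)^(-1) = p^2 / (p^2 − 1). The product is (1 − 1/2^2)^(-1), (1 − 1/3^2)^(-1), (1 − 1/5^2)^(-1), (1 − 1/7^2)^(-1), (1 − 1/11^2)^(-1), (1 − 1/13^2)^(-1), (1 − 1/17^2)^(-1), (1 − 1/19^2)^(-1), (1 − 1/23^2)^(-1), (1 − 1/29^2)^(-1) = ∏ p^2 / (p^2 − 1) = 86285158710179/52836150804480.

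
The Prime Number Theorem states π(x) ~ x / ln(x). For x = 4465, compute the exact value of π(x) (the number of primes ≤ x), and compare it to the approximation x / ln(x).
π(4465) = 607;  x/ln(x) ≈ 531.29;  relative error ≈ 12.47%.

Directly count primes up to 4465: π(4465) = 607. The PNT approximation gives 4465/ln(4465) ≈ 4465/8.40402 ≈ 531.29. Relative error (π(x) − x/ln(x)) / π(x) ≈ 12.47%; the approximation is known to undercount slightly (Li(x) is a better estimate).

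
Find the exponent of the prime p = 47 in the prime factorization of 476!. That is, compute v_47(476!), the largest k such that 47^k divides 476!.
v_47(476!) = 10

Legendre's formula: v_p(n!) = Σ_{k ≥ 1} ⌊n / p^k⌋. For p = 47, n = 476, the terms are:
  ⌊476/47^1⌋ = ⌊476/47⌋ = 10
(the next term ⌊476/47^2⌋ = 0, terminating the sum). Summing: v_47(476!) = 10 = 10.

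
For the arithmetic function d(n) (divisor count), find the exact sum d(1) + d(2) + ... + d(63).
Σ_{n ≤ 63} d(n) = 273

Compute d(n) for each 1 ≤ n ≤ 63: d(1) = 1, d(2) = 2, d(3) = 2, d(4) = 3, d(5) = 2, d(6) = 4, d(7) = 2, d(8) = 4, d(9) = 3, d(10) = 4, d(11) = 2, d(12) = 6, d(13) = 2, d(14) = 4, d(15) = 4, d(16) = 5, d(17) = 2, d(18) = 6, d(19) = 2, d(20) = 6, d(21) = 4, d(22) = 4, d(23) = 2, d(24) = 8, d(25) = 3, d(26) = 4, d(27) = 4, d(28) = 6, d(29) = 2, d(30) = 8, d(31) = 2, d(32) = 6, d(33) = 4, d(34) = 4, d(35) = 4, d(36) = 9, d(37) = 2, d(38) = 4, d(39) = 4, d(40) = 8, d(41) = 2, d(42) = 8, d(43) = 2, d(44) = 6, d(45) = 6, d(46) = 4, d(47) = 2, d(48) = 10, d(49) = 3, d(50) = 6, d(51) = 4, d(52) = 6, d(53) = 2, d(54) = 8, d(55) = 4, d(56) = 8, d(57) = 4, d(58) = 4, d(59) = 2, d(60) = 12, d(61) = 2, d(62) = 4, d(63) = 6. Summing all 63 values: 273. (Dirichlet's divisor formula: Σ_{n ≤ x} d(n) = x ln(x) + (2γ − 1) x + O(√x). For x = 63, the asymptotic estimate is ≈ 270.75.)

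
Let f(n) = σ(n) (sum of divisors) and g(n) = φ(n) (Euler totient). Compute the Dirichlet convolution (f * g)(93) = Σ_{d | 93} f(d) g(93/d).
(σ * φ)(93) = 372

Divisors of 93: [1, 3, 31, 93]. For each d | 93:
  d = 1: σ(1) · φ(93/1) = 1 · 60 = 60
  d = 3: σ(3) · φ(93/3) = 4 · 30 = 120
  d = 31: σ(31) · φ(93/31) = 32 · 2 = 64
  d = 93: σ(93) · φ(93/93) = 128 · 1 = 128
Summing: (σ * φ)(93) = 60 + 120 + 64 + 128 = 372.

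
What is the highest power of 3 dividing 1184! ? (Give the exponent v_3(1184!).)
v_3(1184!) = 587

Legendre's formula: v_p(n!) = Σ_{k ≥ 1} ⌊n / p^k⌋. For p = 3, n = 1184, the terms are:
  ⌊1184/3^1⌋ = ⌊1184/3⌋ = 394
  ⌊1184/3^2⌋ = ⌊1184/9⌋ = 131
  ⌊1184/3^3⌋ = ⌊1184/27⌋ = 43
  ⌊1184/3^4⌋ = ⌊1184/81⌋ = 14
  ⌊1184/3^5⌋ = ⌊1184/243⌋ = 4
  ⌊1184/3^6⌋ = ⌊1184/729⌋ = 1
(the next term ⌊1184/3^7⌋ = 0, terminating the sum). Summing: v_3(1184!) = 394 + 131 + 43 + 14 + 4 + 1 = 587.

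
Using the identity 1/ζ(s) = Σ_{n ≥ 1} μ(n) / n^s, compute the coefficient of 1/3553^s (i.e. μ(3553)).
μ(3553) = -1

Factor n = 3553 = 11 · 17 · 19. μ(n) = 0 if any exponent ≥ 2 (not squarefree); otherwise μ(n) = (−1)^{ω(n)} where ω(n) is the number of distinct prime factors. Applying: μ(3553) = -1.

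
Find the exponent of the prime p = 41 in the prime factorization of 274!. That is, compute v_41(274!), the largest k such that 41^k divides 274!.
v_41(274!) = 6

Legendre's formula: v_p(n!) = Σ_{k ≥ 1} ⌊n / p^k⌋. For p = 41, n = 274, the terms are:
  ⌊274/41^1⌋ = ⌊274/41⌋ = 6
(the next term ⌊274/41^2⌋ = 0, terminating the sum). Summing: v_41(274!) = 6 = 6.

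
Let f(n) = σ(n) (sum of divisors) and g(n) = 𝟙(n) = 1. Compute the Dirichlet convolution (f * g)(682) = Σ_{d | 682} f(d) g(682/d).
(σ * 𝟙)(682) = 1716

Divisors of 682: [1, 2, 11, 22, 31, 62, 341, 682]. For each d | 682:
  d = 1: σ(1) · 𝟙(682/1) = 1 · 1 = 1
  d = 2: σ(2) · 𝟙(682/2) = 3 · 1 = 3
  d = 11: σ(11) · 𝟙(682/11) = 12 · 1 = 12
  d = 22: σ(22) · 𝟙(682/22) = 36 · 1 = 36
  d = 31: σ(31) · 𝟙(682/31) = 32 · 1 = 32
  d = 62: σ(62) · 𝟙(682/62) = 96 · 1 = 96
  d = 341: σ(341) · 𝟙(682/341) = 384 · 1 = 384
  d = 682: σ(682) · 𝟙(682/682) = 1152 · 1 = 1152
Summing: (σ * 𝟙)(682) = 1 + 3 + 12 + 36 + 32 + 96 + 384 + 1152 = 1716.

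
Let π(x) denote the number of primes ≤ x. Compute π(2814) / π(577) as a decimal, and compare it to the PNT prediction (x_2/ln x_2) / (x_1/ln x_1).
π(2814)/π(577) = 409/106 ≈ 3.8585;  PNT prediction ≈ 3.9040.

π(577) = 106 and π(2814) = 409, so π(2814)/π(577) ≈ 3.8585. The PNT-predicted ratio is (2814/ln(2814)) / (577/ln(577)) ≈ 3.9040. The two agree to within a few percent, as expected.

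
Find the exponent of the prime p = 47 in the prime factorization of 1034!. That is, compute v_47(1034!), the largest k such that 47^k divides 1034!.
v_47(1034!) = 22

Legendre's formula: v_p(n!) = Σ_{k ≥ 1} ⌊n / p^k⌋. For p = 47, n = 1034, the terms are:
  ⌊1034/47^1⌋ = ⌊1034/47⌋ = 22
(the next term ⌊1034/47^2⌋ = 0, terminating the sum). Summing: v_47(1034!) = 22 = 22.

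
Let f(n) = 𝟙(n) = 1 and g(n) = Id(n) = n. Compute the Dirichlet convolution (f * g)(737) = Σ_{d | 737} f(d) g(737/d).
(𝟙 * Id)(737) = 816

Divisors of 737: [1, 11, 67, 737]. For each d | 737:
  d = 1: 𝟙(1) · Id(737/1) = 1 · 737 = 737
  d = 11: 𝟙(11) · Id(737/11) = 1 · 67 = 67
  d = 67: 𝟙(67) · Id(737/67) = 1 · 11 = 11
  d = 737: 𝟙(737) · Id(737/737) = 1 · 1 = 1
Summing: (𝟙 * Id)(737) = 737 + 67 + 11 + 1 = 816.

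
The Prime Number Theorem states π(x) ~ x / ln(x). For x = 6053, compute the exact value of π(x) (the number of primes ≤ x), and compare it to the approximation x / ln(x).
π(6053) = 790;  x/ln(x) ≈ 695.08;  relative error ≈ 12.01%.

Directly count primes up to 6053: π(6053) = 790. The PNT approximation gives 6053/ln(6053) ≈ 6053/8.70831 ≈ 695.08. Relative error (π(x) − x/ln(x)) / π(x) ≈ 12.01%; the approximation is known to undercount slightly (Li(x) is a better estimate).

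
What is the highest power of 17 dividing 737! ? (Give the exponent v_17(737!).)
v_17(737!) = 45

Legendre's formula: v_p(n!) = Σ_{k ≥ 1} ⌊n / p^k⌋. For p = 17, n = 737, the terms are:
  ⌊737/17^1⌋ = ⌊737/17⌋ = 43
  ⌊737/17^2⌋ = ⌊737/289⌋ = 2
(the next term ⌊737/17^3⌋ = 0, terminating the sum). Summing: v_17(737!) = 43 + 2 = 45.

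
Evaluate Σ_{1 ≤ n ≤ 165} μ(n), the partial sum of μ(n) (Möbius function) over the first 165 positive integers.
Σ_{n ≤ 165} μ(n) = -1

Compute μ(n) for each 1 ≤ n ≤ 165: μ(1) = 1, μ(2) = -1, μ(3) = -1, μ(4) = 0, μ(5) = -1, μ(6) = 1, μ(7) = -1, μ(8) = 0, μ(9) = 0, μ(10) = 1, μ(11) = -1, μ(12) = 0, μ(13) = -1, μ(14) = 1, μ(15) = 1, μ(16) = 0, μ(17) = -1, μ(18) = 0, μ(19) = -1, μ(20) = 0, μ(21) = 1, μ(22) = 1, μ(23) = -1, μ(24) = 0, μ(25) = 0, μ(26) = 1, μ(27) = 0, μ(28) = 0, μ(29) = -1, μ(30) = -1, μ(31) = -1, μ(32) = 0, μ(33) = 1, μ(34) = 1, μ(35) = 1, μ(36) = 0, μ(37) = -1, μ(38) = 1, μ(39) = 1, μ(40) = 0, μ(41) = -1, μ(42) = -1, μ(43) = -1, μ(44) = 0, μ(45) = 0, μ(46) = 1, μ(47) = -1, μ(48) = 0, μ(49) = 0, μ(50) = 0, μ(51) = 1, μ(52) = 0, μ(53) = -1, μ(54) = 0, μ(55) = 1, μ(56) = 0, μ(57) = 1, μ(58) = 1, μ(59) = -1, μ(60) = 0, μ(61) = -1, μ(62) = 1, μ(63) = 0, μ(64) = 0, μ(65) = 1, μ(66) = -1, μ(67) = -1, μ(68) = 0, μ(69) = 1, μ(70) = -1, μ(71) = -1, μ(72) = 0, μ(73) = -1, μ(74) = 1, μ(75) = 0, μ(76) = 0, μ(77) = 1, μ(78) = -1, μ(79) = -1, μ(80) = 0, μ(81) = 0, μ(82) = 1, μ(83) = -1, μ(84) = 0, μ(85) = 1, μ(86) = 1, μ(87) = 1, μ(88) = 0, μ(89) = -1, μ(90) = 0, μ(91) = 1, μ(92) = 0, μ(93) = 1, μ(94) = 1, μ(95) = 1, μ(96) = 0, μ(97) = -1, μ(98) = 0, μ(99) = 0, μ(100) = 0, μ(101) = -1, μ(102) = -1, μ(103) = -1, μ(104) = 0, μ(105) = -1, μ(106) = 1, μ(107) = -1, μ(108) = 0, μ(109) = -1, μ(110) = -1, μ(111) = 1, μ(112) = 0, μ(113) = -1, μ(114) = -1, μ(115) = 1, μ(116) = 0, μ(117) = 0, μ(118) = 1, μ(119) = 1, μ(120) = 0, μ(121) = 0, μ(122) = 1, μ(123) = 1, μ(124) = 0, μ(125) = 0, μ(126) = 0, μ(127) = -1, μ(128) = 0, μ(129) = 1, μ(130) = -1, μ(131) = -1, μ(132) = 0, μ(133) = 1, μ(134) = 1, μ(135) = 0, μ(136) = 0, μ(137) = -1, μ(138) = -1, μ(139) = -1, μ(140) = 0, μ(141) = 1, μ(142) = 1, μ(143) = 1, μ(144) = 0, μ(145) = 1, μ(146) = 1, μ(147) = 0, μ(148) = 0, μ(149) = -1, μ(150) = 0, μ(151) = -1, μ(152) = 0, μ(153) = 0, μ(154) = -1, μ(155) = 1, μ(156) = 0, μ(157) = -1, μ(158) = 1, μ(159) = 1, μ(160) = 0, μ(161) = 1, μ(162) = 0, μ(163) = -1, μ(164) = 0, μ(165) = -1. Summing all 165 values: -1. (Mertens function M(x) = Σ_{n ≤ x} μ(n); on average M(x) should be small (PNT ⟺ M(x) = o(x)).)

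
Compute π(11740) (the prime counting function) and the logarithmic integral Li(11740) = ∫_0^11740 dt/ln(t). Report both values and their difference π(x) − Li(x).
π(11740) = 1408;  Li(11740) ≈ 1433.39;  π(x) − Li(x) ≈ -25.39.

Direct count of primes ≤ 11740 gives π(11740) = 1408. Numerical evaluation of the logarithmic integral gives Li(11740) ≈ 1433.39. The difference π(x) − Li(x) ≈ -25.39 is typically negative for small/moderate x (Li(x) overestimates), though Littlewood's theorem shows this sign changes infinitely often.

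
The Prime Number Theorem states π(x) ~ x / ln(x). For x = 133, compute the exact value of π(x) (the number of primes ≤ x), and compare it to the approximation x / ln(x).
π(133) = 32;  x/ln(x) ≈ 27.20;  relative error ≈ 15.01%.

Directly count primes up to 133: π(133) = 32. The PNT approximation gives 133/ln(133) ≈ 133/4.89035 ≈ 27.20. Relative error (π(x) − x/ln(x)) / π(x) ≈ 15.01%; the approximation is known to undercount slightly (Li(x) is a better estimate).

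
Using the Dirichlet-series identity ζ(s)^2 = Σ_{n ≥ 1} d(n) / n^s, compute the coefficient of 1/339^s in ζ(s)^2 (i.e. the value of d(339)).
d(339) = 4

ζ(s)^2 = (Σ 1/m^s)(Σ 1/k^s). The coefficient of 1/n^s in the product is the number of ordered pairs (m, k) with mk = n, which equals d(n). For n = 339, divisors are [1, 3, 113, 339], so d(339) = 4.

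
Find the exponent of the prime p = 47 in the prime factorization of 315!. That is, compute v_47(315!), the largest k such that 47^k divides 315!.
v_47(315!) = 6

Legendre's formula: v_p(n!) = Σ_{k ≥ 1} ⌊n / p^k⌋. For p = 47, n = 315, the terms are:
  ⌊315/47^1⌋ = ⌊315/47⌋ = 6
(the next term ⌊315/47^2⌋ = 0, terminating the sum). Summing: v_47(315!) = 6 = 6.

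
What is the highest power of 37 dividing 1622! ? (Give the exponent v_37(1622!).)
v_37(1622!) = 44

Legendre's formula: v_p(n!) = Σ_{k ≥ 1} ⌊n / p^k⌋. For p = 37, n = 1622, the terms are:
  ⌊1622/37^1⌋ = ⌊1622/37⌋ = 43
  ⌊1622/37^2⌋ = ⌊1622/1369⌋ = 1
(the next term ⌊1622/37^3⌋ = 0, terminating the sum). Summing: v_37(1622!) = 43 + 1 = 44.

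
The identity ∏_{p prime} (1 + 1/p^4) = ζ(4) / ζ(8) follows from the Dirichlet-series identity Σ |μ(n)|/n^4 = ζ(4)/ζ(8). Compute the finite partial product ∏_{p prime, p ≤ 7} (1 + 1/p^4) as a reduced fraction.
∏ = 262011361/243101250

The primes p ≤ 7 are [2, 3, 5, 7]. For each, (1 + 1/p^4) = (p^4 + 1)/p^4. Multiplying these fractions over p ∈ [2, 3, 5, 7] gives 262011361/243101250. (In the limit P → ∞ this tends to ζ(4)/ζ(8).)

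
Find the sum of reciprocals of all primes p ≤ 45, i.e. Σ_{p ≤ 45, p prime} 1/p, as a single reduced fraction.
Σ 1/p = 21460568175640361/13082761331670030

π(45) = 14, so the primes ≤ 45 are [2, 3, 5, 7, 11, 13, 17, 19, 23, 29, 31, 37, 41, 43]. Summing 1/p over these primes: 21460568175640361/13082761331670030 ≈ 1.6404. Mertens estimate ln ln(45) + 0.2615 ≈ 1.5983.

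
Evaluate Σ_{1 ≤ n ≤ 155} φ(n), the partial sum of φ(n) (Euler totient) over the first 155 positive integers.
Σ_{n ≤ 155} φ(n) = 7356

Compute φ(n) for each 1 ≤ n ≤ 155: φ(1) = 1, φ(2) = 1, φ(3) = 2, φ(4) = 2, φ(5) = 4, φ(6) = 2, φ(7) = 6, φ(8) = 4, φ(9) = 6, φ(10) = 4, φ(11) = 10, φ(12) = 4, φ(13) = 12, φ(14) = 6, φ(15) = 8, φ(16) = 8, φ(17) = 16, φ(18) = 6, φ(19) = 18, φ(20) = 8, φ(21) = 12, φ(22) = 10, φ(23) = 22, φ(24) = 8, φ(25) = 20, φ(26) = 12, φ(27) = 18, φ(28) = 12, φ(29) = 28, φ(30) = 8, φ(31) = 30, φ(32) = 16, φ(33) = 20, φ(34) = 16, φ(35) = 24, φ(36) = 12, φ(37) = 36, φ(38) = 18, φ(39) = 24, φ(40) = 16, φ(41) = 40, φ(42) = 12, φ(43) = 42, φ(44) = 20, φ(45) = 24, φ(46) = 22, φ(47) = 46, φ(48) = 16, φ(49) = 42, φ(50) = 20, φ(51) = 32, φ(52) = 24, φ(53) = 52, φ(54) = 18, φ(55) = 40, φ(56) = 24, φ(57) = 36, φ(58) = 28, φ(59) = 58, φ(60) = 16, φ(61) = 60, φ(62) = 30, φ(63) = 36, φ(64) = 32, φ(65) = 48, φ(66) = 20, φ(67) = 66, φ(68) = 32, φ(69) = 44, φ(70) = 24, φ(71) = 70, φ(72) = 24, φ(73) = 72, φ(74) = 36, φ(75) = 40, φ(76) = 36, φ(77) = 60, φ(78) = 24, φ(79) = 78, φ(80) = 32, φ(81) = 54, φ(82) = 40, φ(83) = 82, φ(84) = 24, φ(85) = 64, φ(86) = 42, φ(87) = 56, φ(88) = 40, φ(89) = 88, φ(90) = 24, φ(91) = 72, φ(92) = 44, φ(93) = 60, φ(94) = 46, φ(95) = 72, φ(96) = 32, φ(97) = 96, φ(98) = 42, φ(99) = 60, φ(100) = 40, φ(101) = 100, φ(102) = 32, φ(103) = 102, φ(104) = 48, φ(105) = 48, φ(106) = 52, φ(107) = 106, φ(108) = 36, φ(109) = 108, φ(110) = 40, φ(111) = 72, φ(112) = 48, φ(113) = 112, φ(114) = 36, φ(115) = 88, φ(116) = 56, φ(117) = 72, φ(118) = 58, φ(119) = 96, φ(120) = 32, φ(121) = 110, φ(122) = 60, φ(123) = 80, φ(124) = 60, φ(125) = 100, φ(126) = 36, φ(127) = 126, φ(128) = 64, φ(129) = 84, φ(130) = 48, φ(131) = 130, φ(132) = 40, φ(133) = 108, φ(134) = 66, φ(135) = 72, φ(136) = 64, φ(137) = 136, φ(138) = 44, φ(139) = 138, φ(140) = 48, φ(141) = 92, φ(142) = 70, φ(143) = 120, φ(144) = 48, φ(145) = 112, φ(146) = 72, φ(147) = 84, φ(148) = 72, φ(149) = 148, φ(150) = 40, φ(151) = 150, φ(152) = 72, φ(153) = 96, φ(154) = 60, φ(155) = 120. Summing all 155 values: 7356. (Average order: Σ_{n ≤ x} φ(n) ~ (3/π²) x². For x = 155, (3/π²)·155² ≈ 7302.72.)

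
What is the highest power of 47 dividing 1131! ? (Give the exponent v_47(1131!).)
v_47(1131!) = 24

Legendre's formula: v_p(n!) = Σ_{k ≥ 1} ⌊n / p^k⌋. For p = 47, n = 1131, the terms are:
  ⌊1131/47^1⌋ = ⌊1131/47⌋ = 24
(the next term ⌊1131/47^2⌋ = 0, terminating the sum). Summing: v_47(1131!) = 24 = 24.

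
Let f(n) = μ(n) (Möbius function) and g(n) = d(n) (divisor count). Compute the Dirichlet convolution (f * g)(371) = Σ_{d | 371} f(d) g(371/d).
(μ * d)(371) = 1

Divisors of 371: [1, 7, 53, 371]. For each d | 371:
  d = 1: μ(1) · d(371/1) = 1 · 4 = 4
  d = 7: μ(7) · d(371/7) = -1 · 2 = -2
  d = 53: μ(53) · d(371/53) = -1 · 2 = -2
  d = 371: μ(371) · d(371/371) = 1 · 1 = 1
Summing: (μ * d)(371) = 4 + -2 + -2 + 1 = 1.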